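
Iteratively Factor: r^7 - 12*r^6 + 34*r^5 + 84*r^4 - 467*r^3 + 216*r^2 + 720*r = (r + 3)*(r^6 - 15*r^5 + 79*r^4 - 153*r^3 - 8*r^2 + 240*r) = r*(r + 3)*(r^5 - 15*r^4 + 79*r^3 - 153*r^2 - 8*r + 240) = r*(r - 4)*(r + 3)*(r^4 - 11*r^3 + 35*r^2 - 13*r - 60) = r*(r - 4)*(r - 3)*(r + 3)*(r^3 - 8*r^2 + 11*r + 20) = r*(r - 5)*(r - 4)*(r - 3)*(r + 3)*(r^2 - 3*r - 4) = r*(r - 5)*(r - 4)^2*(r - 3)*(r + 3)*(r + 1)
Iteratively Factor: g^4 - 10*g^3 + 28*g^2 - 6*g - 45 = (g - 3)*(g^3 - 7*g^2 + 7*g + 15) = (g - 5)*(g - 3)*(g^2 - 2*g - 3) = (g - 5)*(g - 3)*(g + 1)*(g - 3)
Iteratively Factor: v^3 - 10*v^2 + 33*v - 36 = (v - 4)*(v^2 - 6*v + 9) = (v - 4)*(v - 3)*(v - 3)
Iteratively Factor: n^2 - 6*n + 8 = (n - 2)*(n - 4)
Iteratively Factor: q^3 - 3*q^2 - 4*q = (q - 4)*(q^2 + q) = q*(q - 4)*(q + 1)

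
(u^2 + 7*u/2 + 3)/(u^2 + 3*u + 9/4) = 2*(u + 2)/(2*u + 3)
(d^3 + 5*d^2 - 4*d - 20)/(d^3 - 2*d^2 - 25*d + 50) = (d + 2)/(d - 5)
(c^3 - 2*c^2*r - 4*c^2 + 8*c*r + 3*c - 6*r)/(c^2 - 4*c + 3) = c - 2*r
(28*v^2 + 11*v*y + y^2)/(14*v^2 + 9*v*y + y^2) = (4*v + y)/(2*v + y)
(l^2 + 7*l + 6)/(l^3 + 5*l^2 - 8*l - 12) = 1/(l - 2)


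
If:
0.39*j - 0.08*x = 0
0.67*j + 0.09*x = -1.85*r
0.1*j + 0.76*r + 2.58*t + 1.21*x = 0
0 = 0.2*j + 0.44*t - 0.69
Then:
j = -0.93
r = 0.55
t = 1.99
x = -4.51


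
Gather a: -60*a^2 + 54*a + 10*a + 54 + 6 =-60*a^2 + 64*a + 60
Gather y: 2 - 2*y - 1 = 1 - 2*y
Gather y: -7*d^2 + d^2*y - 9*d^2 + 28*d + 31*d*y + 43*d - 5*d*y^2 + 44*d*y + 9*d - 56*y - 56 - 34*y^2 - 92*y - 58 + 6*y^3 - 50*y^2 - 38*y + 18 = -16*d^2 + 80*d + 6*y^3 + y^2*(-5*d - 84) + y*(d^2 + 75*d - 186) - 96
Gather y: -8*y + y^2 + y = y^2 - 7*y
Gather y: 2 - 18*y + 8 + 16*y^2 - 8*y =16*y^2 - 26*y + 10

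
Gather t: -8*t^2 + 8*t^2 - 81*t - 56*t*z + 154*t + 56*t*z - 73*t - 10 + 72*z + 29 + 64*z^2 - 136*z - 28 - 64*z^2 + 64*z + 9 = 0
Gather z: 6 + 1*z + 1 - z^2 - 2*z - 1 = -z^2 - z + 6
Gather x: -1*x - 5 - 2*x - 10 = -3*x - 15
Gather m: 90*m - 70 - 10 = 90*m - 80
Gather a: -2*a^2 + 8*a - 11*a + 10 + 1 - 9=-2*a^2 - 3*a + 2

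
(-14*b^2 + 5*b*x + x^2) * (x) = -14*b^2*x + 5*b*x^2 + x^3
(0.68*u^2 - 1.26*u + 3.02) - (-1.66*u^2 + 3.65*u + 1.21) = 2.34*u^2 - 4.91*u + 1.81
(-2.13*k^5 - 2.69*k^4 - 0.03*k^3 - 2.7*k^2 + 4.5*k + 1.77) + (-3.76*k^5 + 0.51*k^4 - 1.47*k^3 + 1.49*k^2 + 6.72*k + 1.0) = -5.89*k^5 - 2.18*k^4 - 1.5*k^3 - 1.21*k^2 + 11.22*k + 2.77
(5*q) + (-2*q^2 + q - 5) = -2*q^2 + 6*q - 5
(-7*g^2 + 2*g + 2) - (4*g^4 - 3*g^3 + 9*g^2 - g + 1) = -4*g^4 + 3*g^3 - 16*g^2 + 3*g + 1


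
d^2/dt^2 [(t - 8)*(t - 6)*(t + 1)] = 6*t - 26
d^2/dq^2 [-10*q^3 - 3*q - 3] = -60*q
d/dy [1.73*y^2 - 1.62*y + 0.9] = 3.46*y - 1.62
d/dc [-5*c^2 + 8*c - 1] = 8 - 10*c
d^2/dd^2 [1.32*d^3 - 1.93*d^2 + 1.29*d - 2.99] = 7.92*d - 3.86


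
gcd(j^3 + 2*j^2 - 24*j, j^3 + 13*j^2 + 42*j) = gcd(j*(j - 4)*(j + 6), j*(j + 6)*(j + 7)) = j^2 + 6*j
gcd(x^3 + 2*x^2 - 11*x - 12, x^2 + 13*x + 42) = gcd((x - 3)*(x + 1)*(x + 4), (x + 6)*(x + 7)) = 1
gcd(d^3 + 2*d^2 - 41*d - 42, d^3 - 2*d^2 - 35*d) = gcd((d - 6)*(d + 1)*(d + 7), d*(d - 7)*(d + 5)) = 1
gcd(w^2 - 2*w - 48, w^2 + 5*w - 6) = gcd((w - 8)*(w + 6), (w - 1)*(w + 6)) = w + 6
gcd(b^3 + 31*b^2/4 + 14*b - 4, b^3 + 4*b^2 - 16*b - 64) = b^2 + 8*b + 16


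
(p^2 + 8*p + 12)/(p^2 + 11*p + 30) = (p + 2)/(p + 5)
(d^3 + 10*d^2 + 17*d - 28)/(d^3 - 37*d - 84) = (d^2 + 6*d - 7)/(d^2 - 4*d - 21)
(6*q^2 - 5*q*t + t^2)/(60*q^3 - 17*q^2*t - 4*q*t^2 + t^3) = (2*q - t)/(20*q^2 + q*t - t^2)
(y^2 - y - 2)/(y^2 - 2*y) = (y + 1)/y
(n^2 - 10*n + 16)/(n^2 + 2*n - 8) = (n - 8)/(n + 4)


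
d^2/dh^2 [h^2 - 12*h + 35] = 2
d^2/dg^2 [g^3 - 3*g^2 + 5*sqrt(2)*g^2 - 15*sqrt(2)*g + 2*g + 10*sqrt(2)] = 6*g - 6 + 10*sqrt(2)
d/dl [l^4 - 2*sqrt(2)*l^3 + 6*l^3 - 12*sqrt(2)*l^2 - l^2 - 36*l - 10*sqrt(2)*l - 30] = 4*l^3 - 6*sqrt(2)*l^2 + 18*l^2 - 24*sqrt(2)*l - 2*l - 36 - 10*sqrt(2)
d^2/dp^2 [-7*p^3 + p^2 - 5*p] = 2 - 42*p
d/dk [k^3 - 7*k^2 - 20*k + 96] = 3*k^2 - 14*k - 20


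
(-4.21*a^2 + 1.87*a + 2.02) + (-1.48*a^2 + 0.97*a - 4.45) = -5.69*a^2 + 2.84*a - 2.43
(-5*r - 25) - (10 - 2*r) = -3*r - 35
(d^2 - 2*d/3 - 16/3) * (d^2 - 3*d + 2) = d^4 - 11*d^3/3 - 4*d^2/3 + 44*d/3 - 32/3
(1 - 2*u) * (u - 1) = -2*u^2 + 3*u - 1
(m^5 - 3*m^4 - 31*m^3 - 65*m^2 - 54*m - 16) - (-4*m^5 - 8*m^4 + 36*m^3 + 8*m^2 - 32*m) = 5*m^5 + 5*m^4 - 67*m^3 - 73*m^2 - 22*m - 16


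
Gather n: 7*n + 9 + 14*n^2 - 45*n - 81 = 14*n^2 - 38*n - 72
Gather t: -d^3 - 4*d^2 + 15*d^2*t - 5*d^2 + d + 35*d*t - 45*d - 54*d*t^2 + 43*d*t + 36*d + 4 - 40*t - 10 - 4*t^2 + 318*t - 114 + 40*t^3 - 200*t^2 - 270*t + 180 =-d^3 - 9*d^2 - 8*d + 40*t^3 + t^2*(-54*d - 204) + t*(15*d^2 + 78*d + 8) + 60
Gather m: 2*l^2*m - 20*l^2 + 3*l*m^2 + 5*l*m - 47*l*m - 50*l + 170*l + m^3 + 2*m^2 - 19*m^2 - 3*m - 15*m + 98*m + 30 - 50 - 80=-20*l^2 + 120*l + m^3 + m^2*(3*l - 17) + m*(2*l^2 - 42*l + 80) - 100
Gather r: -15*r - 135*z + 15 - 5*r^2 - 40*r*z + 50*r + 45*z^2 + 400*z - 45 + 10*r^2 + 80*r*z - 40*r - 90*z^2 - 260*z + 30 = 5*r^2 + r*(40*z - 5) - 45*z^2 + 5*z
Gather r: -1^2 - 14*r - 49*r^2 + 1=-49*r^2 - 14*r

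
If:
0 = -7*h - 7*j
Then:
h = -j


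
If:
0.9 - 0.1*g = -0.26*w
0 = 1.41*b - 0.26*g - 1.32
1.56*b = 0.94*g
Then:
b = 1.35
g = 2.24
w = -2.60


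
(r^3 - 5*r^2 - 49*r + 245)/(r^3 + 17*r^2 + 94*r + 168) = (r^2 - 12*r + 35)/(r^2 + 10*r + 24)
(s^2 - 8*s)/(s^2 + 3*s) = (s - 8)/(s + 3)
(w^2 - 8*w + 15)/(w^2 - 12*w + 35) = (w - 3)/(w - 7)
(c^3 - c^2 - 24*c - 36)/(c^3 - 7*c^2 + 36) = (c + 3)/(c - 3)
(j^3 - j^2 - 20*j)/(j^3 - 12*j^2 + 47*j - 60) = j*(j + 4)/(j^2 - 7*j + 12)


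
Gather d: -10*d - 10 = -10*d - 10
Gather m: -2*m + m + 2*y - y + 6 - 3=-m + y + 3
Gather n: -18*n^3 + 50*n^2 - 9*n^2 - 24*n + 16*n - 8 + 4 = -18*n^3 + 41*n^2 - 8*n - 4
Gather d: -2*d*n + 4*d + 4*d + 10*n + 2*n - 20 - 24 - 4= d*(8 - 2*n) + 12*n - 48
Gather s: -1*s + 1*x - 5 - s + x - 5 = -2*s + 2*x - 10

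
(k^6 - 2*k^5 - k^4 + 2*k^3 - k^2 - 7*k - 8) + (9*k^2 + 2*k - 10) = k^6 - 2*k^5 - k^4 + 2*k^3 + 8*k^2 - 5*k - 18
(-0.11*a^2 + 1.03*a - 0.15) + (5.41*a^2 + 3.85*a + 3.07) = 5.3*a^2 + 4.88*a + 2.92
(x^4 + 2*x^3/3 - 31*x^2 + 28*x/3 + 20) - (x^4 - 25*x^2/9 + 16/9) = 2*x^3/3 - 254*x^2/9 + 28*x/3 + 164/9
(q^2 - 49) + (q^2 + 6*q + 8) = 2*q^2 + 6*q - 41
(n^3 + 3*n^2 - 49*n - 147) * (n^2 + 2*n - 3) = n^5 + 5*n^4 - 46*n^3 - 254*n^2 - 147*n + 441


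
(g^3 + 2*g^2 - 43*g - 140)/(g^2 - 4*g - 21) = (g^2 + 9*g + 20)/(g + 3)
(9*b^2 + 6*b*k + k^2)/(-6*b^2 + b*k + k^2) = (-3*b - k)/(2*b - k)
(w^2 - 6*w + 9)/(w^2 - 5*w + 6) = (w - 3)/(w - 2)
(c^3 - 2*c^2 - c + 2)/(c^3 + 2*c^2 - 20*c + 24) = (c^2 - 1)/(c^2 + 4*c - 12)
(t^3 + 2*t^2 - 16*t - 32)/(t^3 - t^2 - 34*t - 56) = (t - 4)/(t - 7)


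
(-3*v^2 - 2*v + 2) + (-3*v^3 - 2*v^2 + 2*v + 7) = -3*v^3 - 5*v^2 + 9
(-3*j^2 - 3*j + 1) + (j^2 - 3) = -2*j^2 - 3*j - 2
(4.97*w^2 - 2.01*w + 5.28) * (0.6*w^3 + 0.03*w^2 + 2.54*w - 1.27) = 2.982*w^5 - 1.0569*w^4 + 15.7315*w^3 - 11.2589*w^2 + 15.9639*w - 6.7056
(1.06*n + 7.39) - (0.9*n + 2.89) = 0.16*n + 4.5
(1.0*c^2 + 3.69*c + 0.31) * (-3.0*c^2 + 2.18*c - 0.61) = -3.0*c^4 - 8.89*c^3 + 6.5042*c^2 - 1.5751*c - 0.1891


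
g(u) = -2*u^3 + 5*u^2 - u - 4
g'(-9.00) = -577.00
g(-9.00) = 1868.00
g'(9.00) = -397.00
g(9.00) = -1066.00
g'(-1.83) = -39.39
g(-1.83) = 26.83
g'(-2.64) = -69.22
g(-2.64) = 70.29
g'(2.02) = -5.28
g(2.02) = -2.10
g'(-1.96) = -43.65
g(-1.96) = 32.23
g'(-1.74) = -36.57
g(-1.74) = 23.41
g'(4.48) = -76.62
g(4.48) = -87.96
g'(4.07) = -59.69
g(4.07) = -60.08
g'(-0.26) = -4.01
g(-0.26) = -3.37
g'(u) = -6*u^2 + 10*u - 1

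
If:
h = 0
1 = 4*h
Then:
No Solution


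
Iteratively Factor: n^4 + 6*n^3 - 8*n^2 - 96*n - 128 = (n + 4)*(n^3 + 2*n^2 - 16*n - 32) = (n - 4)*(n + 4)*(n^2 + 6*n + 8) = (n - 4)*(n + 4)^2*(n + 2)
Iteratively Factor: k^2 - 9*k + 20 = (k - 5)*(k - 4)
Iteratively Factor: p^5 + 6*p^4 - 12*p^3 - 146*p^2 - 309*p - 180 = (p + 1)*(p^4 + 5*p^3 - 17*p^2 - 129*p - 180) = (p + 1)*(p + 3)*(p^3 + 2*p^2 - 23*p - 60) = (p + 1)*(p + 3)^2*(p^2 - p - 20) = (p + 1)*(p + 3)^2*(p + 4)*(p - 5)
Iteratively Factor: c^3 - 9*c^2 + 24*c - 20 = (c - 2)*(c^2 - 7*c + 10) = (c - 2)^2*(c - 5)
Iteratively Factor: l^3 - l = (l)*(l^2 - 1) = l*(l - 1)*(l + 1)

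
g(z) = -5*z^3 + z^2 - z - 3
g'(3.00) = -130.00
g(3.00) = -132.00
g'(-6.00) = -553.00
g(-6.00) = 1119.00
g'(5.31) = -413.32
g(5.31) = -728.72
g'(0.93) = -12.11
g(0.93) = -7.09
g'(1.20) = -20.20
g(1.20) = -11.40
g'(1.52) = -32.62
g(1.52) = -19.77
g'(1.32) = -24.50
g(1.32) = -14.08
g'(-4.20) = -274.00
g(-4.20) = 389.28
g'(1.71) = -41.44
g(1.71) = -26.79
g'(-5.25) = -424.94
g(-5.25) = 753.33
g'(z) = -15*z^2 + 2*z - 1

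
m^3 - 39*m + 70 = (m - 5)*(m - 2)*(m + 7)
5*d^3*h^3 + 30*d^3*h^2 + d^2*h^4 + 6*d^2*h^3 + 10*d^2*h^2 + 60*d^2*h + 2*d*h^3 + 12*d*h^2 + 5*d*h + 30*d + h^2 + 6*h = (5*d + h)*(h + 6)*(d*h + 1)^2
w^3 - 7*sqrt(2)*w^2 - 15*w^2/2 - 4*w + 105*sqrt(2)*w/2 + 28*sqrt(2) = (w - 8)*(w + 1/2)*(w - 7*sqrt(2))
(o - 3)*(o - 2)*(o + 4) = o^3 - o^2 - 14*o + 24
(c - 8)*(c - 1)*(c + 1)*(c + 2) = c^4 - 6*c^3 - 17*c^2 + 6*c + 16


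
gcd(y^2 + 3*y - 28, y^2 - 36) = 1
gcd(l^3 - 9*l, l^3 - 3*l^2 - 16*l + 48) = l - 3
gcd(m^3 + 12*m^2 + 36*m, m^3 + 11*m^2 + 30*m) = m^2 + 6*m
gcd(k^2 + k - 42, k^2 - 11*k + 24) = 1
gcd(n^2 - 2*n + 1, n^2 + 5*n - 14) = 1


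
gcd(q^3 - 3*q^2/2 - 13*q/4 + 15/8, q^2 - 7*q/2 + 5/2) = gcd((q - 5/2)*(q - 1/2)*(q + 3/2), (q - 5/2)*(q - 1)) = q - 5/2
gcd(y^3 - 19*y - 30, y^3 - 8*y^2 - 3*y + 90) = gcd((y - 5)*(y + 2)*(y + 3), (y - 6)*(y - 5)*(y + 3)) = y^2 - 2*y - 15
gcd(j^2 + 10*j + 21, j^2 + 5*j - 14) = j + 7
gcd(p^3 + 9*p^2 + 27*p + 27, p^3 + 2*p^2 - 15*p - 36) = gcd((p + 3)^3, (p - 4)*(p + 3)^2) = p^2 + 6*p + 9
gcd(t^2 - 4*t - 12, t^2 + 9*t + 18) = 1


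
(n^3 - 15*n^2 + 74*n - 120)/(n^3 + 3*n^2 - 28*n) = (n^2 - 11*n + 30)/(n*(n + 7))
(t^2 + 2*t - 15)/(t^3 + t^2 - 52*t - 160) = (t - 3)/(t^2 - 4*t - 32)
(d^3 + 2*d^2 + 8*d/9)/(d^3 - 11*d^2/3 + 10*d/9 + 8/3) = d*(3*d + 4)/(3*d^2 - 13*d + 12)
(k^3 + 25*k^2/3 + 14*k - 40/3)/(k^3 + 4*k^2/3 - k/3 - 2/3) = (k^2 + 9*k + 20)/(k^2 + 2*k + 1)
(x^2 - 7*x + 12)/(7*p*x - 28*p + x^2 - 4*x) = (x - 3)/(7*p + x)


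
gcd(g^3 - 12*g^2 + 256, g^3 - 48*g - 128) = g^2 - 4*g - 32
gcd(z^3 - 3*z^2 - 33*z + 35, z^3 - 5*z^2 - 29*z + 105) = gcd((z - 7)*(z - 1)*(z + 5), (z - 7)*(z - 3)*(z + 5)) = z^2 - 2*z - 35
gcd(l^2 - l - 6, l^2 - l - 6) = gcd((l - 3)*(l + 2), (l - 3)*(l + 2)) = l^2 - l - 6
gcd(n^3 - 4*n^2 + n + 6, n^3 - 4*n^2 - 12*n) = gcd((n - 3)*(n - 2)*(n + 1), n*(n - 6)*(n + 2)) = 1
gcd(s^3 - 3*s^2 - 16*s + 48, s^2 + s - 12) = s^2 + s - 12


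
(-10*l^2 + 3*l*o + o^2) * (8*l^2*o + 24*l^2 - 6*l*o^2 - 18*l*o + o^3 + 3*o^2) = -80*l^4*o - 240*l^4 + 84*l^3*o^2 + 252*l^3*o - 20*l^2*o^3 - 60*l^2*o^2 - 3*l*o^4 - 9*l*o^3 + o^5 + 3*o^4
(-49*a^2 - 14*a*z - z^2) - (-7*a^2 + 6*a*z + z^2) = -42*a^2 - 20*a*z - 2*z^2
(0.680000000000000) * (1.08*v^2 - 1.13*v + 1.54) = 0.7344*v^2 - 0.7684*v + 1.0472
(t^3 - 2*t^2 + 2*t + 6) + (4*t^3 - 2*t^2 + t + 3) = 5*t^3 - 4*t^2 + 3*t + 9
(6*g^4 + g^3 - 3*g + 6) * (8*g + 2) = 48*g^5 + 20*g^4 + 2*g^3 - 24*g^2 + 42*g + 12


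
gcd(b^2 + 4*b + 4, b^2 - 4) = b + 2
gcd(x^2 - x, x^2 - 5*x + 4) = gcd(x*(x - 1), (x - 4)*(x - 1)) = x - 1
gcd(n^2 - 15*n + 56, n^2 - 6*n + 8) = 1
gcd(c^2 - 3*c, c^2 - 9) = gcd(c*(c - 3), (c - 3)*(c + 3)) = c - 3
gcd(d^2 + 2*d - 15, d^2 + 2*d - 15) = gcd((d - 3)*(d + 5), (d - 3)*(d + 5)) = d^2 + 2*d - 15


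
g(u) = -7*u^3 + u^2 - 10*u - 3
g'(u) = -21*u^2 + 2*u - 10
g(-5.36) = 1157.26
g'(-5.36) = -624.04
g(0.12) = -4.20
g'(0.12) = -10.06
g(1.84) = -61.62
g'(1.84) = -77.42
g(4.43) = -636.24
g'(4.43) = -413.26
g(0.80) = -13.94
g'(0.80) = -21.84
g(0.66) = -11.18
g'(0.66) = -17.83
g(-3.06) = 237.53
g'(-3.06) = -212.76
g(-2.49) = 136.17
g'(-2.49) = -145.18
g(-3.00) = 225.00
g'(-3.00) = -205.00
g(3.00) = -213.00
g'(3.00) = -193.00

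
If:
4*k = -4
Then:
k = -1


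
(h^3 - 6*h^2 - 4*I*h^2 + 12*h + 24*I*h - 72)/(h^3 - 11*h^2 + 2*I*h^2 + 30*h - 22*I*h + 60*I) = (h - 6*I)/(h - 5)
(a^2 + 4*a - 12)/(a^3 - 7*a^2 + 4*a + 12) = (a + 6)/(a^2 - 5*a - 6)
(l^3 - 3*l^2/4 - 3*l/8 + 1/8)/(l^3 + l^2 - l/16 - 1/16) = 2*(2*l^2 - l - 1)/(4*l^2 + 5*l + 1)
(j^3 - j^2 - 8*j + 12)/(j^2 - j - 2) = (j^2 + j - 6)/(j + 1)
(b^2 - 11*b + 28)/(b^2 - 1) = (b^2 - 11*b + 28)/(b^2 - 1)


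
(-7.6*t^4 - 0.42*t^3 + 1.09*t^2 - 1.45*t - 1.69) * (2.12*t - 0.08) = -16.112*t^5 - 0.2824*t^4 + 2.3444*t^3 - 3.1612*t^2 - 3.4668*t + 0.1352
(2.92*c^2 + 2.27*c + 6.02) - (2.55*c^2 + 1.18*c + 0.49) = 0.37*c^2 + 1.09*c + 5.53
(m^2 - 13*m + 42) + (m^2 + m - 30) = 2*m^2 - 12*m + 12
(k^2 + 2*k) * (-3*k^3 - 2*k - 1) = -3*k^5 - 6*k^4 - 2*k^3 - 5*k^2 - 2*k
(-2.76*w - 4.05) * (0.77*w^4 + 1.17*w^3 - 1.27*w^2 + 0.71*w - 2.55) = -2.1252*w^5 - 6.3477*w^4 - 1.2333*w^3 + 3.1839*w^2 + 4.1625*w + 10.3275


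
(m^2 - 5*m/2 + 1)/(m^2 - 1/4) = 2*(m - 2)/(2*m + 1)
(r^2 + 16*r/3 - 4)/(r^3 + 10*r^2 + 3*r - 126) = (r - 2/3)/(r^2 + 4*r - 21)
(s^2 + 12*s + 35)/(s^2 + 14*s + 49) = (s + 5)/(s + 7)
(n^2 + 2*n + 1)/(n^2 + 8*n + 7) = (n + 1)/(n + 7)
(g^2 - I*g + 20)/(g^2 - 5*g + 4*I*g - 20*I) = (g - 5*I)/(g - 5)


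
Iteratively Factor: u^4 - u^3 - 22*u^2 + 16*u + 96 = (u + 4)*(u^3 - 5*u^2 - 2*u + 24) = (u - 4)*(u + 4)*(u^2 - u - 6) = (u - 4)*(u + 2)*(u + 4)*(u - 3)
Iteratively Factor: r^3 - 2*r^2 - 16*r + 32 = (r - 4)*(r^2 + 2*r - 8) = (r - 4)*(r - 2)*(r + 4)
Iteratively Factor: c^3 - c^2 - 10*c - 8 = (c - 4)*(c^2 + 3*c + 2) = (c - 4)*(c + 1)*(c + 2)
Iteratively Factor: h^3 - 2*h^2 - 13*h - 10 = (h + 1)*(h^2 - 3*h - 10) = (h + 1)*(h + 2)*(h - 5)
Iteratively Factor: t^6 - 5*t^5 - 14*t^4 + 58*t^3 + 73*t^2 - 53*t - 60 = (t - 1)*(t^5 - 4*t^4 - 18*t^3 + 40*t^2 + 113*t + 60) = (t - 5)*(t - 1)*(t^4 + t^3 - 13*t^2 - 25*t - 12) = (t - 5)*(t - 1)*(t + 1)*(t^3 - 13*t - 12) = (t - 5)*(t - 4)*(t - 1)*(t + 1)*(t^2 + 4*t + 3) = (t - 5)*(t - 4)*(t - 1)*(t + 1)^2*(t + 3)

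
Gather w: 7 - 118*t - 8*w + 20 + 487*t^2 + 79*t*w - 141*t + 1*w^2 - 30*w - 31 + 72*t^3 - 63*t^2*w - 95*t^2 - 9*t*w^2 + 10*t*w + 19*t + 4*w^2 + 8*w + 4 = 72*t^3 + 392*t^2 - 240*t + w^2*(5 - 9*t) + w*(-63*t^2 + 89*t - 30)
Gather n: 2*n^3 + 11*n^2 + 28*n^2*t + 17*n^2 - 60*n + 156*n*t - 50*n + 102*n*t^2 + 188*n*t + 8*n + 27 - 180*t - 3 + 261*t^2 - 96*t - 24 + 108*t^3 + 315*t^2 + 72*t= 2*n^3 + n^2*(28*t + 28) + n*(102*t^2 + 344*t - 102) + 108*t^3 + 576*t^2 - 204*t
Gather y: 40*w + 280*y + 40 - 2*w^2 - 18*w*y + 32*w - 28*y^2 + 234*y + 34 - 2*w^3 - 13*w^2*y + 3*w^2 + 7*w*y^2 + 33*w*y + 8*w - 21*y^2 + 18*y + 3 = -2*w^3 + w^2 + 80*w + y^2*(7*w - 49) + y*(-13*w^2 + 15*w + 532) + 77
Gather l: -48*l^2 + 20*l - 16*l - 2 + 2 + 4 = -48*l^2 + 4*l + 4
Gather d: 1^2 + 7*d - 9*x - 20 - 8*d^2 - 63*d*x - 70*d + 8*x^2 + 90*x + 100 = -8*d^2 + d*(-63*x - 63) + 8*x^2 + 81*x + 81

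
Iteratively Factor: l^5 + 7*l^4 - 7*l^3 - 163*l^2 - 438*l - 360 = (l + 4)*(l^4 + 3*l^3 - 19*l^2 - 87*l - 90) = (l - 5)*(l + 4)*(l^3 + 8*l^2 + 21*l + 18) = (l - 5)*(l + 3)*(l + 4)*(l^2 + 5*l + 6) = (l - 5)*(l + 2)*(l + 3)*(l + 4)*(l + 3)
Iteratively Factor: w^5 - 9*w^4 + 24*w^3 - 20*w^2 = (w - 2)*(w^4 - 7*w^3 + 10*w^2) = (w - 2)^2*(w^3 - 5*w^2) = (w - 5)*(w - 2)^2*(w^2) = w*(w - 5)*(w - 2)^2*(w)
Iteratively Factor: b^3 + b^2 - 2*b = (b - 1)*(b^2 + 2*b) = (b - 1)*(b + 2)*(b)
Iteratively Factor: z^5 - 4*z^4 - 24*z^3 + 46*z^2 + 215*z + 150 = (z - 5)*(z^4 + z^3 - 19*z^2 - 49*z - 30) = (z - 5)^2*(z^3 + 6*z^2 + 11*z + 6) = (z - 5)^2*(z + 1)*(z^2 + 5*z + 6) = (z - 5)^2*(z + 1)*(z + 2)*(z + 3)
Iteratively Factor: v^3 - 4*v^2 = (v)*(v^2 - 4*v) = v^2*(v - 4)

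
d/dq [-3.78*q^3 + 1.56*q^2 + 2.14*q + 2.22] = -11.34*q^2 + 3.12*q + 2.14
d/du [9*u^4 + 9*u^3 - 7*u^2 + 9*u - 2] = 36*u^3 + 27*u^2 - 14*u + 9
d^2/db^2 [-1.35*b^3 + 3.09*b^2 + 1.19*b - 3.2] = 6.18 - 8.1*b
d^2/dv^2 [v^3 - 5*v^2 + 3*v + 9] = 6*v - 10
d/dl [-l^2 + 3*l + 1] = 3 - 2*l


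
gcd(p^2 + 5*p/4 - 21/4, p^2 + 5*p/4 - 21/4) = p^2 + 5*p/4 - 21/4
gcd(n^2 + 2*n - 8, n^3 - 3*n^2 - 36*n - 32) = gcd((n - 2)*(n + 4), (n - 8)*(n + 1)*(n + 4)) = n + 4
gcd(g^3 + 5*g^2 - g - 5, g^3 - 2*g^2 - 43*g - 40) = g^2 + 6*g + 5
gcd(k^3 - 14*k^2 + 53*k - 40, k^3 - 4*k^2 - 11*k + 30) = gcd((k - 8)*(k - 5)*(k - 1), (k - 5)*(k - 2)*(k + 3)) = k - 5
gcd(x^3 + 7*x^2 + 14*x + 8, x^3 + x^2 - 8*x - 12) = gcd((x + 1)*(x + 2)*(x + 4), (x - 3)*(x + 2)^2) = x + 2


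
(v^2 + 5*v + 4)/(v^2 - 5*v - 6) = (v + 4)/(v - 6)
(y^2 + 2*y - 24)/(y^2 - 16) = (y + 6)/(y + 4)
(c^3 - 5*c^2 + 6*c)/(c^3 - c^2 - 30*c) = (-c^2 + 5*c - 6)/(-c^2 + c + 30)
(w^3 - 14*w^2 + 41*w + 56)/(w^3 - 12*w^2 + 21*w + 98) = (w^2 - 7*w - 8)/(w^2 - 5*w - 14)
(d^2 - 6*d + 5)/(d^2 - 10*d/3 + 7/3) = 3*(d - 5)/(3*d - 7)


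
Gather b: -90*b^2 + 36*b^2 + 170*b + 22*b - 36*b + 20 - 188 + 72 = -54*b^2 + 156*b - 96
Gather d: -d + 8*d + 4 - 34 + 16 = 7*d - 14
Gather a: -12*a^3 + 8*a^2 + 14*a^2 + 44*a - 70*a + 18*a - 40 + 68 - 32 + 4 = -12*a^3 + 22*a^2 - 8*a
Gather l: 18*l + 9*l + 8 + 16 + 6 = 27*l + 30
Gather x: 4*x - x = 3*x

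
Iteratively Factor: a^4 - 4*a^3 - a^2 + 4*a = (a - 1)*(a^3 - 3*a^2 - 4*a) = (a - 1)*(a + 1)*(a^2 - 4*a) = (a - 4)*(a - 1)*(a + 1)*(a)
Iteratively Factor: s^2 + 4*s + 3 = (s + 1)*(s + 3)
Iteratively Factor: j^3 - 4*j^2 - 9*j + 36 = (j - 3)*(j^2 - j - 12) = (j - 3)*(j + 3)*(j - 4)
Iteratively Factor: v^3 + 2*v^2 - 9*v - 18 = (v + 2)*(v^2 - 9) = (v + 2)*(v + 3)*(v - 3)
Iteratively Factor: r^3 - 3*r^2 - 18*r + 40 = (r - 5)*(r^2 + 2*r - 8) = (r - 5)*(r - 2)*(r + 4)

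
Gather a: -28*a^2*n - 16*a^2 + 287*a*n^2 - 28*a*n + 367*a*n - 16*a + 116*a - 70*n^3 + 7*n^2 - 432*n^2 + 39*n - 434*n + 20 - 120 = a^2*(-28*n - 16) + a*(287*n^2 + 339*n + 100) - 70*n^3 - 425*n^2 - 395*n - 100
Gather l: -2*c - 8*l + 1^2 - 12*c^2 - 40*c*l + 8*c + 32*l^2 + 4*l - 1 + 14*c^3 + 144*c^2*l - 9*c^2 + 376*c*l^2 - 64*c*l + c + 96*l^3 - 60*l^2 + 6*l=14*c^3 - 21*c^2 + 7*c + 96*l^3 + l^2*(376*c - 28) + l*(144*c^2 - 104*c + 2)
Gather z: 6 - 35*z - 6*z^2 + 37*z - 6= -6*z^2 + 2*z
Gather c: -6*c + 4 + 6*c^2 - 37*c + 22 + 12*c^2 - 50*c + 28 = 18*c^2 - 93*c + 54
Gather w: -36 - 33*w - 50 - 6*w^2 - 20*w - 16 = -6*w^2 - 53*w - 102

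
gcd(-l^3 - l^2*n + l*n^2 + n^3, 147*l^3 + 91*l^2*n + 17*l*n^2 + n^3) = 1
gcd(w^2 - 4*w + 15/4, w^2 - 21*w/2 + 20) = w - 5/2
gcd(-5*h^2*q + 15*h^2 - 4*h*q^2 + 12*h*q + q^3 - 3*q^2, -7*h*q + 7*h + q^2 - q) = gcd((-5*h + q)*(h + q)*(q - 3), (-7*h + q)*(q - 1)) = 1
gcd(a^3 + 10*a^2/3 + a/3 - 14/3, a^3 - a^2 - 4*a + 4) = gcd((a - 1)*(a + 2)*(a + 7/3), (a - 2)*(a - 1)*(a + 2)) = a^2 + a - 2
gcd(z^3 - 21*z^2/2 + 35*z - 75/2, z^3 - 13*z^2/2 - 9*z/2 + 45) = z - 3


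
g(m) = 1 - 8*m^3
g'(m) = -24*m^2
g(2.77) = -169.03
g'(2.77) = -184.15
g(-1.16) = 13.49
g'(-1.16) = -32.29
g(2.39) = -108.22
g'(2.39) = -137.09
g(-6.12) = 1834.77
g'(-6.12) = -898.91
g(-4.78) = 874.72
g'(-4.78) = -548.36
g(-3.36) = 304.46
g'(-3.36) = -270.95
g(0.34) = 0.69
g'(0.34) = -2.77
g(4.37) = -666.63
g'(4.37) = -458.33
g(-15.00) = 27001.00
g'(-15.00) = -5400.00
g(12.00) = -13823.00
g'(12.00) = -3456.00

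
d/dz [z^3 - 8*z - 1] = 3*z^2 - 8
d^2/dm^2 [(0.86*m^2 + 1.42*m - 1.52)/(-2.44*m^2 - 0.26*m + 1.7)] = (-15.817056*m^3 + 32.893152*m^2 - 29.555232*m + 6.589344)/(14.526784*m^6 + 4.643808*m^5 - 29.868528*m^4 - 6.453304*m^3 + 20.81004*m^2 + 2.2542*m - 4.913)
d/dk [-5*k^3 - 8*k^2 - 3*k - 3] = -15*k^2 - 16*k - 3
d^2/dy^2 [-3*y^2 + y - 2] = -6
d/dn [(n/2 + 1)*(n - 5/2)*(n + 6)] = 3*n^2/2 + 11*n/2 - 4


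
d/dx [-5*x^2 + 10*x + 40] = 10 - 10*x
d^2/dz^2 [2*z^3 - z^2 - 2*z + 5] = 12*z - 2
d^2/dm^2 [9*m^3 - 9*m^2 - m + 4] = 54*m - 18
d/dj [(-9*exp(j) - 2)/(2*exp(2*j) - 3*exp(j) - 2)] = (18*exp(2*j) + 8*exp(j) + 12)*exp(j)/(4*exp(4*j) - 12*exp(3*j) + exp(2*j) + 12*exp(j) + 4)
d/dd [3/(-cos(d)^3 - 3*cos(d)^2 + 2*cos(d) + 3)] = 3*(-3*cos(d)^2 - 6*cos(d) + 2)*sin(d)/(cos(d)^3 + 3*cos(d)^2 - 2*cos(d) - 3)^2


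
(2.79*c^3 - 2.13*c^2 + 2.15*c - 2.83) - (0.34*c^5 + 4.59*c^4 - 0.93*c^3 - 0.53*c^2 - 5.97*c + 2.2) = -0.34*c^5 - 4.59*c^4 + 3.72*c^3 - 1.6*c^2 + 8.12*c - 5.03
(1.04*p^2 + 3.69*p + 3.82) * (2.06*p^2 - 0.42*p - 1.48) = 2.1424*p^4 + 7.1646*p^3 + 4.7802*p^2 - 7.0656*p - 5.6536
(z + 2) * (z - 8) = z^2 - 6*z - 16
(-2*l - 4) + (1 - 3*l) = -5*l - 3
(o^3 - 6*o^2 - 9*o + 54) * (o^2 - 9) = o^5 - 6*o^4 - 18*o^3 + 108*o^2 + 81*o - 486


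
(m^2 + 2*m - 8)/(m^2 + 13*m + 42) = (m^2 + 2*m - 8)/(m^2 + 13*m + 42)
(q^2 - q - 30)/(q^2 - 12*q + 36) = (q + 5)/(q - 6)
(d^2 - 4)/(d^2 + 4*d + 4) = (d - 2)/(d + 2)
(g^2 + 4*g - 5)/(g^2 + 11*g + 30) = (g - 1)/(g + 6)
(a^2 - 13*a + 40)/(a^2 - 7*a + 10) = (a - 8)/(a - 2)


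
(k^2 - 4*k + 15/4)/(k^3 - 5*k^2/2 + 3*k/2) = (k - 5/2)/(k*(k - 1))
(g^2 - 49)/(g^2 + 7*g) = (g - 7)/g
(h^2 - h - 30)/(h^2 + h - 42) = (h + 5)/(h + 7)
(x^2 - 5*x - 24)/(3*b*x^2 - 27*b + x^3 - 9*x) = (x - 8)/(3*b*x - 9*b + x^2 - 3*x)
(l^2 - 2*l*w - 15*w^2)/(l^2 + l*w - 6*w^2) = (-l + 5*w)/(-l + 2*w)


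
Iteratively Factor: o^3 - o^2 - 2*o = (o + 1)*(o^2 - 2*o) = o*(o + 1)*(o - 2)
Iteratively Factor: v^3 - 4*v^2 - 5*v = (v + 1)*(v^2 - 5*v) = v*(v + 1)*(v - 5)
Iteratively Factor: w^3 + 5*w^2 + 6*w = (w + 3)*(w^2 + 2*w) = (w + 2)*(w + 3)*(w)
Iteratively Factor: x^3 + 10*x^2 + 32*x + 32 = (x + 4)*(x^2 + 6*x + 8) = (x + 4)^2*(x + 2)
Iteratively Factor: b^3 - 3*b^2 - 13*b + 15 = (b + 3)*(b^2 - 6*b + 5) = (b - 1)*(b + 3)*(b - 5)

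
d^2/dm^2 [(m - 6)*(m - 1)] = 2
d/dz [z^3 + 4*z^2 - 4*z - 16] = 3*z^2 + 8*z - 4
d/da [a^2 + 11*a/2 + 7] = 2*a + 11/2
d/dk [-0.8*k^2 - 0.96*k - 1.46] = -1.6*k - 0.96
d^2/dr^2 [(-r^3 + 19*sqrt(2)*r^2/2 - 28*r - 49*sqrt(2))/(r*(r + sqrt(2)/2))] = 4*(-76*r^3 - 294*sqrt(2)*r^2 - 294*r - 49*sqrt(2))/(r^3*(4*r^3 + 6*sqrt(2)*r^2 + 6*r + sqrt(2)))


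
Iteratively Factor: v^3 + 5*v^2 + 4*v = (v)*(v^2 + 5*v + 4) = v*(v + 4)*(v + 1)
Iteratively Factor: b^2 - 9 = (b + 3)*(b - 3)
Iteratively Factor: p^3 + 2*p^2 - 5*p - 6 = (p + 3)*(p^2 - p - 2) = (p + 1)*(p + 3)*(p - 2)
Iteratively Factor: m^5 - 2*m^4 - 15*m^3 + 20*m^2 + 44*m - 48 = (m + 3)*(m^4 - 5*m^3 + 20*m - 16) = (m + 2)*(m + 3)*(m^3 - 7*m^2 + 14*m - 8) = (m - 2)*(m + 2)*(m + 3)*(m^2 - 5*m + 4) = (m - 2)*(m - 1)*(m + 2)*(m + 3)*(m - 4)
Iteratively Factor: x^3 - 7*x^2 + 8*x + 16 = (x - 4)*(x^2 - 3*x - 4) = (x - 4)^2*(x + 1)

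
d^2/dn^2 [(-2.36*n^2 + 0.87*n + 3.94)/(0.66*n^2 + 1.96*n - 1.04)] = (6.863736*n^3 + 0.578159999999996*n^2 + 34.163712*n + 34.122304)/(0.287496*n^6 + 2.561328*n^5 + 6.247296*n^4 - 0.542528*n^3 - 9.844224*n^2 + 6.359808*n - 1.124864)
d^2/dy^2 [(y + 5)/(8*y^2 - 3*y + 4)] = 2*((y + 5)*(16*y - 3)^2 - (24*y + 37)*(8*y^2 - 3*y + 4))/(8*y^2 - 3*y + 4)^3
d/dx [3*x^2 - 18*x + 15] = 6*x - 18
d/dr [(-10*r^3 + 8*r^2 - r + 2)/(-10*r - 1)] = (200*r^3 - 50*r^2 - 16*r + 21)/(100*r^2 + 20*r + 1)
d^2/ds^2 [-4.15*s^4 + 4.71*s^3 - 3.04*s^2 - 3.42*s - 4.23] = -49.8*s^2 + 28.26*s - 6.08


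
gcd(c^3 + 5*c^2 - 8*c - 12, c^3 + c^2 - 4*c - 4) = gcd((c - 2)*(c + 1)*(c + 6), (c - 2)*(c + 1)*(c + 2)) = c^2 - c - 2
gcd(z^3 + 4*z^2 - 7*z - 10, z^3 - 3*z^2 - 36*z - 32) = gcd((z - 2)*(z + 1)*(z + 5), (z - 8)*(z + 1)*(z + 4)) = z + 1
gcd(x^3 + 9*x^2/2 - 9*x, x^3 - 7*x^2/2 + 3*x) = x^2 - 3*x/2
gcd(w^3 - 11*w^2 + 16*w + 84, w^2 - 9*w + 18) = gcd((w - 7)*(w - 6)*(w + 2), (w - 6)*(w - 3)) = w - 6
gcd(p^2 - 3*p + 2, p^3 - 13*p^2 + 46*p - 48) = p - 2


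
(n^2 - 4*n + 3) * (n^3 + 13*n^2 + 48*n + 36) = n^5 + 9*n^4 - n^3 - 117*n^2 + 108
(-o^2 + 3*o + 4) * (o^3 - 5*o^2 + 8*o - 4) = -o^5 + 8*o^4 - 19*o^3 + 8*o^2 + 20*o - 16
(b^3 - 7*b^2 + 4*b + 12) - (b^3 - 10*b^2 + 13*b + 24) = 3*b^2 - 9*b - 12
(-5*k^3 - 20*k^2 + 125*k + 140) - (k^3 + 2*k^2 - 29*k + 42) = -6*k^3 - 22*k^2 + 154*k + 98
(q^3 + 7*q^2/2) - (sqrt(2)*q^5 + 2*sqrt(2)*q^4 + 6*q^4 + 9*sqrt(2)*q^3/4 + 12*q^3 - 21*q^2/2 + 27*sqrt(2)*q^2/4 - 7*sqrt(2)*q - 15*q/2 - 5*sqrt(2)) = -sqrt(2)*q^5 - 6*q^4 - 2*sqrt(2)*q^4 - 11*q^3 - 9*sqrt(2)*q^3/4 - 27*sqrt(2)*q^2/4 + 14*q^2 + 15*q/2 + 7*sqrt(2)*q + 5*sqrt(2)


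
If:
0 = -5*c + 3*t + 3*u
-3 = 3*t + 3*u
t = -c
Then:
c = -3/5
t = 3/5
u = -8/5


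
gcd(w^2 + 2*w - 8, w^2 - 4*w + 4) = w - 2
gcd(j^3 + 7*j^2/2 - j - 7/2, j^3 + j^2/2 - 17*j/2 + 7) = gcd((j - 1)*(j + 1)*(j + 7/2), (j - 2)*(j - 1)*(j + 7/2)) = j^2 + 5*j/2 - 7/2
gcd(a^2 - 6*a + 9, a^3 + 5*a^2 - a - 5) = 1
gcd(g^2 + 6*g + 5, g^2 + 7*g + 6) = g + 1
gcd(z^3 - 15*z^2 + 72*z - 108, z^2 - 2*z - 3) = z - 3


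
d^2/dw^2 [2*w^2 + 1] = 4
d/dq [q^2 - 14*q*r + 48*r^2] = 2*q - 14*r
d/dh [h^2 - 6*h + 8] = 2*h - 6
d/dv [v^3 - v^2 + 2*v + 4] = 3*v^2 - 2*v + 2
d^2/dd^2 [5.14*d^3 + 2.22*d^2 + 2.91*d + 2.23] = 30.84*d + 4.44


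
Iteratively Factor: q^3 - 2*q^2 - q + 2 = (q - 1)*(q^2 - q - 2) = (q - 1)*(q + 1)*(q - 2)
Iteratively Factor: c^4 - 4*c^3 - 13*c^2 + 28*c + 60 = (c - 3)*(c^3 - c^2 - 16*c - 20) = (c - 3)*(c + 2)*(c^2 - 3*c - 10) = (c - 3)*(c + 2)^2*(c - 5)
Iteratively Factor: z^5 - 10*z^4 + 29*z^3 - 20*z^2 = (z - 4)*(z^4 - 6*z^3 + 5*z^2) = z*(z - 4)*(z^3 - 6*z^2 + 5*z) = z*(z - 5)*(z - 4)*(z^2 - z) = z*(z - 5)*(z - 4)*(z - 1)*(z)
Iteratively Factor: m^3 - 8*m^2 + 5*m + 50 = (m - 5)*(m^2 - 3*m - 10) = (m - 5)^2*(m + 2)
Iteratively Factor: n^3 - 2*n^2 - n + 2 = (n - 1)*(n^2 - n - 2) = (n - 1)*(n + 1)*(n - 2)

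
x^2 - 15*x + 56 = (x - 8)*(x - 7)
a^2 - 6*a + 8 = (a - 4)*(a - 2)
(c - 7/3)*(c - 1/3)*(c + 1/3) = c^3 - 7*c^2/3 - c/9 + 7/27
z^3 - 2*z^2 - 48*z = z*(z - 8)*(z + 6)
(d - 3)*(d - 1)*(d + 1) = d^3 - 3*d^2 - d + 3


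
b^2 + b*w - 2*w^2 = (b - w)*(b + 2*w)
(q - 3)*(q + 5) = q^2 + 2*q - 15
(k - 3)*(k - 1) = k^2 - 4*k + 3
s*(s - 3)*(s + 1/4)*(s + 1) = s^4 - 7*s^3/4 - 7*s^2/2 - 3*s/4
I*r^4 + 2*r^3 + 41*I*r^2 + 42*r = r*(r - 7*I)*(r + 6*I)*(I*r + 1)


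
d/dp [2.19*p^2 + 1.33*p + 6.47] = 4.38*p + 1.33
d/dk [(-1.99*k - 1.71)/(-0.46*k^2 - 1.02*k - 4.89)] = (-0.9154*k^2 - 1.5732*k + 7.9869)/(0.2116*k^4 + 0.9384*k^3 + 5.5392*k^2 + 9.9756*k + 23.9121)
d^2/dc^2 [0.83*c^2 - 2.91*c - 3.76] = 1.66000000000000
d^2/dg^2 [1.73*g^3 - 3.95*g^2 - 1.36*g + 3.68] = 10.38*g - 7.9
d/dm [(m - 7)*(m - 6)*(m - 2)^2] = 4*m^3 - 51*m^2 + 196*m - 220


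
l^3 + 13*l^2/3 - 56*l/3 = l*(l - 8/3)*(l + 7)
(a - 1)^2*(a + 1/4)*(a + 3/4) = a^4 - a^3 - 13*a^2/16 + 5*a/8 + 3/16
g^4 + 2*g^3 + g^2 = g^2*(g + 1)^2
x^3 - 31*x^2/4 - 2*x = x*(x - 8)*(x + 1/4)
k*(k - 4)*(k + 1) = k^3 - 3*k^2 - 4*k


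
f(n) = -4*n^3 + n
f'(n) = 1 - 12*n^2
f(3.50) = -168.00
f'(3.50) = -146.00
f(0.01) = 0.01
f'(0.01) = 1.00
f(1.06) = -3.70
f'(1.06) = -12.48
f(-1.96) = 28.16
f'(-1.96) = -45.10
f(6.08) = -892.94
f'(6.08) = -442.60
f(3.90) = -233.38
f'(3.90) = -181.52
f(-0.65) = 0.45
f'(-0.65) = -4.07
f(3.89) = -231.57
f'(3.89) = -180.59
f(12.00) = -6900.00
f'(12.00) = -1727.00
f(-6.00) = 858.00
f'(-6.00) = -431.00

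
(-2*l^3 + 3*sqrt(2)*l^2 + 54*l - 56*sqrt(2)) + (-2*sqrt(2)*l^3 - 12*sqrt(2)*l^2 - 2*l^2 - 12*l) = -2*sqrt(2)*l^3 - 2*l^3 - 9*sqrt(2)*l^2 - 2*l^2 + 42*l - 56*sqrt(2)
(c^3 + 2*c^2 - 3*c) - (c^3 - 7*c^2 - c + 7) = 9*c^2 - 2*c - 7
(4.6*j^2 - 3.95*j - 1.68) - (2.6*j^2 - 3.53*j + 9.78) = 2.0*j^2 - 0.42*j - 11.46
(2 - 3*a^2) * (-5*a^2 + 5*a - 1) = 15*a^4 - 15*a^3 - 7*a^2 + 10*a - 2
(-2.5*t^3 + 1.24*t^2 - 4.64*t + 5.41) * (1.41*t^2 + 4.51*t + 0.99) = -3.525*t^5 - 9.5266*t^4 - 3.425*t^3 - 12.0707*t^2 + 19.8055*t + 5.3559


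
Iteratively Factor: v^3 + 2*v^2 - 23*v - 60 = (v + 4)*(v^2 - 2*v - 15) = (v - 5)*(v + 4)*(v + 3)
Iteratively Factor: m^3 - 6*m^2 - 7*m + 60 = (m + 3)*(m^2 - 9*m + 20) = (m - 4)*(m + 3)*(m - 5)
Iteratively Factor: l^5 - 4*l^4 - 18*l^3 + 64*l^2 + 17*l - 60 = (l - 3)*(l^4 - l^3 - 21*l^2 + l + 20) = (l - 3)*(l + 1)*(l^3 - 2*l^2 - 19*l + 20) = (l - 3)*(l - 1)*(l + 1)*(l^2 - l - 20) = (l - 5)*(l - 3)*(l - 1)*(l + 1)*(l + 4)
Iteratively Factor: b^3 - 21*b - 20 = (b + 4)*(b^2 - 4*b - 5) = (b - 5)*(b + 4)*(b + 1)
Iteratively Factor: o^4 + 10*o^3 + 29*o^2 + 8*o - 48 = (o + 4)*(o^3 + 6*o^2 + 5*o - 12) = (o + 4)^2*(o^2 + 2*o - 3) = (o - 1)*(o + 4)^2*(o + 3)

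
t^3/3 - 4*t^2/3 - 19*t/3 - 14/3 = (t/3 + 1/3)*(t - 7)*(t + 2)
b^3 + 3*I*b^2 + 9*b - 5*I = (b - I)^2*(b + 5*I)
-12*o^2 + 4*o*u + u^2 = (-2*o + u)*(6*o + u)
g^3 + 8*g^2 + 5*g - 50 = (g - 2)*(g + 5)^2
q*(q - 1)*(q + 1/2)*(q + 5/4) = q^4 + 3*q^3/4 - 9*q^2/8 - 5*q/8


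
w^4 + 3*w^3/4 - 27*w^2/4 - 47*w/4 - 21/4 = (w - 3)*(w + 1)^2*(w + 7/4)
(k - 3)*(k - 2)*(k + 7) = k^3 + 2*k^2 - 29*k + 42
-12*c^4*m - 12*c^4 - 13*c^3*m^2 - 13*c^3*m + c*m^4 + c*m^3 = (-4*c + m)*(c + m)*(3*c + m)*(c*m + c)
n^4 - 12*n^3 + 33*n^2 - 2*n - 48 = (n - 8)*(n - 3)*(n - 2)*(n + 1)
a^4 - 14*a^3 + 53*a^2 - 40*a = a*(a - 8)*(a - 5)*(a - 1)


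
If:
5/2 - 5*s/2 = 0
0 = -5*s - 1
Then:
No Solution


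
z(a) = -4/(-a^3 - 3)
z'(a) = -12*a^2/(-a^3 - 3)^2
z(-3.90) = -0.07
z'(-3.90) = -0.06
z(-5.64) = -0.02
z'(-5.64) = -0.01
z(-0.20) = 1.34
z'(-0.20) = -0.05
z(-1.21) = 3.26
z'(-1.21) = -11.64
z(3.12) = 0.12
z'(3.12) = -0.10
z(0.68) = 1.21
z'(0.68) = -0.51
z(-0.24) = 1.34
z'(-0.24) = -0.08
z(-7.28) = -0.01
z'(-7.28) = -0.00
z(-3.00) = -0.17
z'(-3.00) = -0.19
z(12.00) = 0.00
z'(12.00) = 0.00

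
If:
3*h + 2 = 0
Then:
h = -2/3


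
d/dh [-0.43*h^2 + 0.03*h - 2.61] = 0.03 - 0.86*h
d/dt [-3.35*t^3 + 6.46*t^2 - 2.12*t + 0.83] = -10.05*t^2 + 12.92*t - 2.12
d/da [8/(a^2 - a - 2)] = 8*(1 - 2*a)/(-a^2 + a + 2)^2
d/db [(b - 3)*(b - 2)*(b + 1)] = 3*b^2 - 8*b + 1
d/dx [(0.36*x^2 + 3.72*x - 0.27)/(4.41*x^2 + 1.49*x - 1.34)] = (-15.8688*x^2 + 1.4166*x - 4.5825)/(19.4481*x^4 + 13.1418*x^3 - 9.5987*x^2 - 3.9932*x + 1.7956)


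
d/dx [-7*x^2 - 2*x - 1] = -14*x - 2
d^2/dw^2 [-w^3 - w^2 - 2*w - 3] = -6*w - 2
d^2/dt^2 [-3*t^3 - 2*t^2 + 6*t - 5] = -18*t - 4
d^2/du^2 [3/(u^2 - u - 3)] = 6*(u^2 - u - (2*u - 1)^2 - 3)/(-u^2 + u + 3)^3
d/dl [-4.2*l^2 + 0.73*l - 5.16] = 0.73 - 8.4*l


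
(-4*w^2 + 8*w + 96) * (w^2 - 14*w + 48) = -4*w^4 + 64*w^3 - 208*w^2 - 960*w + 4608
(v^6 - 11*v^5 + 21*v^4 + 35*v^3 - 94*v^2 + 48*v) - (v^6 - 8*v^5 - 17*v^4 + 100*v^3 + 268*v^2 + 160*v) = -3*v^5 + 38*v^4 - 65*v^3 - 362*v^2 - 112*v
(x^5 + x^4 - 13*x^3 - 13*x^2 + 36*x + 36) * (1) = x^5 + x^4 - 13*x^3 - 13*x^2 + 36*x + 36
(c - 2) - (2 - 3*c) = 4*c - 4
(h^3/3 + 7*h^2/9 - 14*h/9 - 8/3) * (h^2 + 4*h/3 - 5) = h^5/3 + 11*h^4/9 - 59*h^3/27 - 233*h^2/27 + 38*h/9 + 40/3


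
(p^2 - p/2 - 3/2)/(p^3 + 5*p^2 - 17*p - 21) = (p - 3/2)/(p^2 + 4*p - 21)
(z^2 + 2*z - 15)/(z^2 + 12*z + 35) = (z - 3)/(z + 7)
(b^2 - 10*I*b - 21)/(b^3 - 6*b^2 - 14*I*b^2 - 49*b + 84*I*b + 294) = (b - 3*I)/(b^2 - b*(6 + 7*I) + 42*I)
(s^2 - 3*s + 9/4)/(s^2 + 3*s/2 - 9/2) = (s - 3/2)/(s + 3)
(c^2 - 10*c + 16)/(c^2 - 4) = (c - 8)/(c + 2)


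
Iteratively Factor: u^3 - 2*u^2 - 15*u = (u - 5)*(u^2 + 3*u) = (u - 5)*(u + 3)*(u)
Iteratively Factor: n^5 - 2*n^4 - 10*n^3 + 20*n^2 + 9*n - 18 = (n + 1)*(n^4 - 3*n^3 - 7*n^2 + 27*n - 18) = (n - 2)*(n + 1)*(n^3 - n^2 - 9*n + 9) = (n - 2)*(n - 1)*(n + 1)*(n^2 - 9) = (n - 3)*(n - 2)*(n - 1)*(n + 1)*(n + 3)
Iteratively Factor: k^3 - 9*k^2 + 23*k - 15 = (k - 3)*(k^2 - 6*k + 5) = (k - 3)*(k - 1)*(k - 5)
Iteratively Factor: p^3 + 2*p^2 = (p)*(p^2 + 2*p) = p^2*(p + 2)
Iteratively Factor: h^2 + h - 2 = (h + 2)*(h - 1)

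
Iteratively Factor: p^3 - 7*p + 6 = (p - 2)*(p^2 + 2*p - 3) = (p - 2)*(p + 3)*(p - 1)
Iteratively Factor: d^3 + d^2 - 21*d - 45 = (d - 5)*(d^2 + 6*d + 9) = (d - 5)*(d + 3)*(d + 3)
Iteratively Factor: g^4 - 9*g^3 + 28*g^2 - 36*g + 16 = (g - 1)*(g^3 - 8*g^2 + 20*g - 16) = (g - 2)*(g - 1)*(g^2 - 6*g + 8) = (g - 2)^2*(g - 1)*(g - 4)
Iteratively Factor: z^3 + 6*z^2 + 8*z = (z + 2)*(z^2 + 4*z) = z*(z + 2)*(z + 4)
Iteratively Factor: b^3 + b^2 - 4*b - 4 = (b + 1)*(b^2 - 4) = (b - 2)*(b + 1)*(b + 2)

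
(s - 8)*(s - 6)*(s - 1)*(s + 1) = s^4 - 14*s^3 + 47*s^2 + 14*s - 48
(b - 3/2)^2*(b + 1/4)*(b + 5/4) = b^4 - 3*b^3/2 - 31*b^2/16 + 39*b/16 + 45/64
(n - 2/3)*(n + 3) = n^2 + 7*n/3 - 2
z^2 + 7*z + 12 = (z + 3)*(z + 4)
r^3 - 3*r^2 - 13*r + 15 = (r - 5)*(r - 1)*(r + 3)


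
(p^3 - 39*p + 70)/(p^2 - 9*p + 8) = (p^3 - 39*p + 70)/(p^2 - 9*p + 8)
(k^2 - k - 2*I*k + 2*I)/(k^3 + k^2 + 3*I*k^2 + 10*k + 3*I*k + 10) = (k - 1)/(k^2 + k*(1 + 5*I) + 5*I)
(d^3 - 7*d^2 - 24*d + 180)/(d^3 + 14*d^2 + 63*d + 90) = (d^2 - 12*d + 36)/(d^2 + 9*d + 18)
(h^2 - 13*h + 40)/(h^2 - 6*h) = (h^2 - 13*h + 40)/(h*(h - 6))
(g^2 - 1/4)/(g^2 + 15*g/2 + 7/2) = (g - 1/2)/(g + 7)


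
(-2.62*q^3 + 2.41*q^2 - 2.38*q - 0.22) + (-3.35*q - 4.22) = -2.62*q^3 + 2.41*q^2 - 5.73*q - 4.44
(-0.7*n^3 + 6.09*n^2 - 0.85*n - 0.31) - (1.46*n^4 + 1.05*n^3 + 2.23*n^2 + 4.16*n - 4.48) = -1.46*n^4 - 1.75*n^3 + 3.86*n^2 - 5.01*n + 4.17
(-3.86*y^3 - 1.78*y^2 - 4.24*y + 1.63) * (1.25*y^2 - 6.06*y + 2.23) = -4.825*y^5 + 21.1666*y^4 - 3.121*y^3 + 23.7625*y^2 - 19.333*y + 3.6349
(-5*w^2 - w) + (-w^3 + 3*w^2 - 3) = -w^3 - 2*w^2 - w - 3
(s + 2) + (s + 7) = 2*s + 9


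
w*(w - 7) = w^2 - 7*w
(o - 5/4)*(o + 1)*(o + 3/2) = o^3 + 5*o^2/4 - 13*o/8 - 15/8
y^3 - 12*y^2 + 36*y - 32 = (y - 8)*(y - 2)^2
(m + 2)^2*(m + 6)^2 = m^4 + 16*m^3 + 88*m^2 + 192*m + 144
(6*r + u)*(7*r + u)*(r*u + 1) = 42*r^3*u + 13*r^2*u^2 + 42*r^2 + r*u^3 + 13*r*u + u^2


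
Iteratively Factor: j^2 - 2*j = (j - 2)*(j)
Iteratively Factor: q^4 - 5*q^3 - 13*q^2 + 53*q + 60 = (q + 1)*(q^3 - 6*q^2 - 7*q + 60) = (q + 1)*(q + 3)*(q^2 - 9*q + 20) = (q - 4)*(q + 1)*(q + 3)*(q - 5)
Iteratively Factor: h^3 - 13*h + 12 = (h - 3)*(h^2 + 3*h - 4) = (h - 3)*(h - 1)*(h + 4)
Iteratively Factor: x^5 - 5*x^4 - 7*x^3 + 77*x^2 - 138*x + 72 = (x - 3)*(x^4 - 2*x^3 - 13*x^2 + 38*x - 24) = (x - 3)*(x - 1)*(x^3 - x^2 - 14*x + 24) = (x - 3)*(x - 2)*(x - 1)*(x^2 + x - 12) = (x - 3)*(x - 2)*(x - 1)*(x + 4)*(x - 3)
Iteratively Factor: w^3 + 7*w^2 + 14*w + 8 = (w + 4)*(w^2 + 3*w + 2) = (w + 2)*(w + 4)*(w + 1)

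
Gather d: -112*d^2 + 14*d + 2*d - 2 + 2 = -112*d^2 + 16*d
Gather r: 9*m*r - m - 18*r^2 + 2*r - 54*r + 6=-m - 18*r^2 + r*(9*m - 52) + 6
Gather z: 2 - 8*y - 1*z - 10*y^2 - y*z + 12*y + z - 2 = -10*y^2 - y*z + 4*y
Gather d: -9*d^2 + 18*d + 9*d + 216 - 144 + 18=-9*d^2 + 27*d + 90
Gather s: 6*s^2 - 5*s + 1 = 6*s^2 - 5*s + 1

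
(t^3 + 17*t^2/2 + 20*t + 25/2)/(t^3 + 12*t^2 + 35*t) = (2*t^2 + 7*t + 5)/(2*t*(t + 7))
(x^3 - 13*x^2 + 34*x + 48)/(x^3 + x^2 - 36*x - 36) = (x - 8)/(x + 6)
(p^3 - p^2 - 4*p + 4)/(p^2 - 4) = p - 1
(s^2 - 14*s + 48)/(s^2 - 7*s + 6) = (s - 8)/(s - 1)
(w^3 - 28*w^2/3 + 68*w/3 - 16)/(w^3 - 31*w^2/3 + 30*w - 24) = (w - 2)/(w - 3)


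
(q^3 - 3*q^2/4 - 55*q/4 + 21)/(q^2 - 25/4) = (4*q^3 - 3*q^2 - 55*q + 84)/(4*q^2 - 25)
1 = 1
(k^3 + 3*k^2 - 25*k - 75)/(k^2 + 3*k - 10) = (k^2 - 2*k - 15)/(k - 2)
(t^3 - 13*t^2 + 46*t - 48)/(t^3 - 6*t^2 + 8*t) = (t^2 - 11*t + 24)/(t*(t - 4))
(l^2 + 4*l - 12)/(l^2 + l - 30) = (l - 2)/(l - 5)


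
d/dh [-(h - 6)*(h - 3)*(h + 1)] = -3*h^2 + 16*h - 9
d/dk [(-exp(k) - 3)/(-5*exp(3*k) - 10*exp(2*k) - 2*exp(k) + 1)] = (-(exp(k) + 3)*(15*exp(2*k) + 20*exp(k) + 2) + 5*exp(3*k) + 10*exp(2*k) + 2*exp(k) - 1)*exp(k)/(5*exp(3*k) + 10*exp(2*k) + 2*exp(k) - 1)^2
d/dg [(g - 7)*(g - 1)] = 2*g - 8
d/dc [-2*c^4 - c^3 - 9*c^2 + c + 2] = -8*c^3 - 3*c^2 - 18*c + 1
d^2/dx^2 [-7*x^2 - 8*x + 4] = -14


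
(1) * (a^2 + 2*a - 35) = a^2 + 2*a - 35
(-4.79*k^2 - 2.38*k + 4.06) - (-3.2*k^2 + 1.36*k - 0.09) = -1.59*k^2 - 3.74*k + 4.15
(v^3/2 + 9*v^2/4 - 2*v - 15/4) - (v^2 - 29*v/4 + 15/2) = v^3/2 + 5*v^2/4 + 21*v/4 - 45/4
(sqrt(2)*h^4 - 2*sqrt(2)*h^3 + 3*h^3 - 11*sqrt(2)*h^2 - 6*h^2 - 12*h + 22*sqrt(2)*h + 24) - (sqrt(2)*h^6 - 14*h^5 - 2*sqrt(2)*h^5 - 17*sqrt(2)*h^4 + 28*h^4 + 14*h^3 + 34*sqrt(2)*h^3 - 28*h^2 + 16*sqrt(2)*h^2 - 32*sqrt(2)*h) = -sqrt(2)*h^6 + 2*sqrt(2)*h^5 + 14*h^5 - 28*h^4 + 18*sqrt(2)*h^4 - 36*sqrt(2)*h^3 - 11*h^3 - 27*sqrt(2)*h^2 + 22*h^2 - 12*h + 54*sqrt(2)*h + 24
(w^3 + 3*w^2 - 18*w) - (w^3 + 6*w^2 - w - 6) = -3*w^2 - 17*w + 6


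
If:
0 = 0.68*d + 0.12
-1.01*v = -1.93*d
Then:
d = -0.18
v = -0.34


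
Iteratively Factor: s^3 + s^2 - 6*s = (s + 3)*(s^2 - 2*s) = s*(s + 3)*(s - 2)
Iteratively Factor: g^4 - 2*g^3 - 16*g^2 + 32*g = (g - 4)*(g^3 + 2*g^2 - 8*g) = g*(g - 4)*(g^2 + 2*g - 8) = g*(g - 4)*(g - 2)*(g + 4)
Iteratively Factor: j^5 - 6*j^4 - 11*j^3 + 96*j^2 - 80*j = (j + 4)*(j^4 - 10*j^3 + 29*j^2 - 20*j) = (j - 5)*(j + 4)*(j^3 - 5*j^2 + 4*j) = j*(j - 5)*(j + 4)*(j^2 - 5*j + 4) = j*(j - 5)*(j - 1)*(j + 4)*(j - 4)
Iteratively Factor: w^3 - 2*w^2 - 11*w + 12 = (w - 1)*(w^2 - w - 12) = (w - 4)*(w - 1)*(w + 3)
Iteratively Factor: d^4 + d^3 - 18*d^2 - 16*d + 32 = (d + 2)*(d^3 - d^2 - 16*d + 16) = (d - 1)*(d + 2)*(d^2 - 16) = (d - 1)*(d + 2)*(d + 4)*(d - 4)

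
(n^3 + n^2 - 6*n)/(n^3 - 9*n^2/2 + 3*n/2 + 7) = 2*n*(n + 3)/(2*n^2 - 5*n - 7)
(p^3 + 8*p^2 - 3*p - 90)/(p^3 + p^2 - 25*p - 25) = (p^2 + 3*p - 18)/(p^2 - 4*p - 5)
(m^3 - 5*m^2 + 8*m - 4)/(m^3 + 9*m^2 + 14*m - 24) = (m^2 - 4*m + 4)/(m^2 + 10*m + 24)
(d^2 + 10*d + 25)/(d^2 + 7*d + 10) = (d + 5)/(d + 2)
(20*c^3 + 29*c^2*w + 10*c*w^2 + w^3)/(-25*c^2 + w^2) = (4*c^2 + 5*c*w + w^2)/(-5*c + w)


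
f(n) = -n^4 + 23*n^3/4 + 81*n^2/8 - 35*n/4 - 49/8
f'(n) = -4*n^3 + 69*n^2/4 + 81*n/4 - 35/4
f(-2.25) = -26.30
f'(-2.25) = 78.58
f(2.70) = 104.09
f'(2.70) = 92.95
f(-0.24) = -3.52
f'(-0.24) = -12.56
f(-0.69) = 2.62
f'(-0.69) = -13.20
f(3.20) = 153.11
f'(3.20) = 101.62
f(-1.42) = 6.19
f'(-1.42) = 8.73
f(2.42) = 79.19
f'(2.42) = 84.59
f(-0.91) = 5.20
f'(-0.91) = -9.88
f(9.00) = -1634.00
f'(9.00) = -1345.25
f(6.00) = 251.88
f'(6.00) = -130.25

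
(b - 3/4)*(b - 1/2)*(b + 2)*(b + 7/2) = b^4 + 17*b^3/4 + b^2/2 - 107*b/16 + 21/8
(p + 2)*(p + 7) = p^2 + 9*p + 14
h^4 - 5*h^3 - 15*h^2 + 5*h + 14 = (h - 7)*(h - 1)*(h + 1)*(h + 2)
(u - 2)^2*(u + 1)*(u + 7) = u^4 + 4*u^3 - 21*u^2 + 4*u + 28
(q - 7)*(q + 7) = q^2 - 49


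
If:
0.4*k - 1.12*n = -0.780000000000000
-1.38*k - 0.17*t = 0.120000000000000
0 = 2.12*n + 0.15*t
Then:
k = 2.98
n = 1.76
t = -24.87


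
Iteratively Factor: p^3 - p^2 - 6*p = (p - 3)*(p^2 + 2*p) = p*(p - 3)*(p + 2)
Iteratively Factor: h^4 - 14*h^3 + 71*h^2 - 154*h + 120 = (h - 3)*(h^3 - 11*h^2 + 38*h - 40) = (h - 4)*(h - 3)*(h^2 - 7*h + 10) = (h - 5)*(h - 4)*(h - 3)*(h - 2)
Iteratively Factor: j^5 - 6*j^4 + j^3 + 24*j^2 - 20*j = (j - 5)*(j^4 - j^3 - 4*j^2 + 4*j) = (j - 5)*(j + 2)*(j^3 - 3*j^2 + 2*j) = (j - 5)*(j - 2)*(j + 2)*(j^2 - j) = (j - 5)*(j - 2)*(j - 1)*(j + 2)*(j)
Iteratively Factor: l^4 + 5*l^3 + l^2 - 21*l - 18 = (l + 3)*(l^3 + 2*l^2 - 5*l - 6) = (l + 3)^2*(l^2 - l - 2) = (l + 1)*(l + 3)^2*(l - 2)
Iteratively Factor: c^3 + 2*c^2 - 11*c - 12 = (c - 3)*(c^2 + 5*c + 4) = (c - 3)*(c + 4)*(c + 1)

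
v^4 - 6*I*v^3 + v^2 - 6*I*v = v*(v - 6*I)*(v - I)*(v + I)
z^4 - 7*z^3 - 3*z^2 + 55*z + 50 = (z - 5)^2*(z + 1)*(z + 2)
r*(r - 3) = r^2 - 3*r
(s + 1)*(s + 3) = s^2 + 4*s + 3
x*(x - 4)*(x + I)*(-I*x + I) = -I*x^4 + x^3 + 5*I*x^3 - 5*x^2 - 4*I*x^2 + 4*x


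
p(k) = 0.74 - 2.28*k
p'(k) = -2.28000000000000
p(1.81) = -3.39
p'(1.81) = -2.28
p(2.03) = -3.89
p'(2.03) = -2.28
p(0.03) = 0.67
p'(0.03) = -2.28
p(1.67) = -3.07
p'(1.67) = -2.28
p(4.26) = -8.97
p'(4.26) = -2.28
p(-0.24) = 1.29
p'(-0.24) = -2.28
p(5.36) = -11.48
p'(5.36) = -2.28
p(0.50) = -0.40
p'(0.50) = -2.28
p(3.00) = -6.10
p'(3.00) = -2.28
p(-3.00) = 7.58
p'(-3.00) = -2.28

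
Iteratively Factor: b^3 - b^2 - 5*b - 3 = (b + 1)*(b^2 - 2*b - 3) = (b + 1)^2*(b - 3)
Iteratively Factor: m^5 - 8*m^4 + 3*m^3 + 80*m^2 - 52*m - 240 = (m + 2)*(m^4 - 10*m^3 + 23*m^2 + 34*m - 120) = (m - 4)*(m + 2)*(m^3 - 6*m^2 - m + 30) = (m - 4)*(m + 2)^2*(m^2 - 8*m + 15) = (m - 4)*(m - 3)*(m + 2)^2*(m - 5)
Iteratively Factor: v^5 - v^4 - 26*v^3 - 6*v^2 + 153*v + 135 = (v + 3)*(v^4 - 4*v^3 - 14*v^2 + 36*v + 45) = (v - 3)*(v + 3)*(v^3 - v^2 - 17*v - 15) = (v - 3)*(v + 1)*(v + 3)*(v^2 - 2*v - 15) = (v - 3)*(v + 1)*(v + 3)^2*(v - 5)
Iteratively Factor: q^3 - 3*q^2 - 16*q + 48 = (q - 3)*(q^2 - 16) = (q - 4)*(q - 3)*(q + 4)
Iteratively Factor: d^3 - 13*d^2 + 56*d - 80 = (d - 4)*(d^2 - 9*d + 20) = (d - 5)*(d - 4)*(d - 4)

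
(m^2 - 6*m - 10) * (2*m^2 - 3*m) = 2*m^4 - 15*m^3 - 2*m^2 + 30*m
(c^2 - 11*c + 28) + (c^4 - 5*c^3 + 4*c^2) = c^4 - 5*c^3 + 5*c^2 - 11*c + 28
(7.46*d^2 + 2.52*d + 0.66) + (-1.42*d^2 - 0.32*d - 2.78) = 6.04*d^2 + 2.2*d - 2.12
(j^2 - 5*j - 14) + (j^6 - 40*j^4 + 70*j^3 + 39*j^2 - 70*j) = j^6 - 40*j^4 + 70*j^3 + 40*j^2 - 75*j - 14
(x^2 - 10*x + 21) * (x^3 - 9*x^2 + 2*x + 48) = x^5 - 19*x^4 + 113*x^3 - 161*x^2 - 438*x + 1008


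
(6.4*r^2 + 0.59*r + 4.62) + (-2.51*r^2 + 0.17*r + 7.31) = 3.89*r^2 + 0.76*r + 11.93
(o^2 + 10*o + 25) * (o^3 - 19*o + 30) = o^5 + 10*o^4 + 6*o^3 - 160*o^2 - 175*o + 750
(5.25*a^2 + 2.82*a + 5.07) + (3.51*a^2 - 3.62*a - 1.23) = 8.76*a^2 - 0.8*a + 3.84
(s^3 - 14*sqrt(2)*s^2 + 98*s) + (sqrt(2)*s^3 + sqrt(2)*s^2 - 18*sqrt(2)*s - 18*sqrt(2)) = s^3 + sqrt(2)*s^3 - 13*sqrt(2)*s^2 - 18*sqrt(2)*s + 98*s - 18*sqrt(2)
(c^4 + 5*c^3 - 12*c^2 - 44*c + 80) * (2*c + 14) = 2*c^5 + 24*c^4 + 46*c^3 - 256*c^2 - 456*c + 1120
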